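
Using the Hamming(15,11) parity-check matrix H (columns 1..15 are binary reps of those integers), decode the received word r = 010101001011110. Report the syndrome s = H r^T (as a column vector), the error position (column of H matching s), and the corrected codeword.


s = (1, 1, 0, 1)^T, error position = 13, corrected codeword c = 010101001011010

Compute s = H r^T mod 2 one row at a time:
  s_1 = 0 + 1 + 0 + 1 + 1 + 1 + 1 + 0 = 5 ≡ 1 (mod 2).
  s_2 = 1 + 0 + 1 + 0 + 1 + 1 + 1 + 0 = 5 ≡ 1 (mod 2).
  s_3 = 1 + 0 + 1 + 0 + 0 + 1 + 1 + 0 = 4 ≡ 0 (mod 2).
  s_4 = 0 + 0 + 0 + 0 + 1 + 1 + 1 + 0 = 3 ≡ 1 (mod 2).
s = (1, 1, 0, 1)^T — this equals column 13 of H (binary 1101), so error is at position 13.
Correct: flip bit 13 of r = 010101001011110 to get c = 010101001011010.


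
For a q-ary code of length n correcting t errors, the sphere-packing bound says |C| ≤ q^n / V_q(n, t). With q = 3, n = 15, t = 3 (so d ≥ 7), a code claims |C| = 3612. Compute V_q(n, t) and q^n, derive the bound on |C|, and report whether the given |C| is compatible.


V_q(n, t) = 4091, q^n = 14348907, Hamming bound = 3507, |C| = 3612 > bound (violated).

Step 1: Compute V_q(n, t) = Σ_{j=0}^3 C(n, j) (q−1)^j.
  j = 0: C(15,0)·(2)^0 = 1·1 = 1.
  j = 1: C(15,1)·(2)^1 = 15·2 = 30.
  j = 2: C(15,2)·(2)^2 = 105·4 = 420.
  j = 3: C(15,3)·(2)^3 = 455·8 = 3640.
  V_q(n, t) = 1 + 30 + 420 + 3640 = 4091.
Step 2: q^n = 3^15 = 14348907.
Step 3: Hamming bound ⌊q^n / V_q(n,t)⌋ = ⌊14348907/4091⌋ = 3507.
Step 4: Compare |C| = 3612 to 3507: violated.
The claimed |C| lies above the Hamming bound, so no 3-ary code of length 15 with d ≥ 7 can have 3612 codewords.


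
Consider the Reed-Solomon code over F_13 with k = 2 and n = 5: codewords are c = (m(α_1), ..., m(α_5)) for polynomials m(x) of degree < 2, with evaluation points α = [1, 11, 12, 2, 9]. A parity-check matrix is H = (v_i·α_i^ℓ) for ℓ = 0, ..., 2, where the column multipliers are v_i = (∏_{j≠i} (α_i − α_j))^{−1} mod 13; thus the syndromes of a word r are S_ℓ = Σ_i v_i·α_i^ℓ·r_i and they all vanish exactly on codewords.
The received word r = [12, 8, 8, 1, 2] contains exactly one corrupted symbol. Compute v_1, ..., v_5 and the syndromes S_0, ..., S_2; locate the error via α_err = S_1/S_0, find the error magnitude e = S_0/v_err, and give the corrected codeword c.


S = (1, 11, 4), error at position 2, error magnitude e = 2, c = [12, 6, 8, 1, 2].

Step 1: column multipliers v_i = (∏_{j≠i}(α_i − α_j))^{−1} mod 13.
  i = 1 (α = 1): (1−11)(1−12)(1−2)(1−9) = (−10)·(−11)·(−1)·(−8) = 880 ≡ 9, so v_1 = 9^{−1} = 3 (mod 13).
  i = 2 (α = 11): (11−1)(11−12)(11−2)(11−9) = 10·(−1)·9·2 = −180 ≡ 2, so v_2 = 2^{−1} = 7 (mod 13).
  i = 3 (α = 12): (12−1)(12−11)(12−2)(12−9) = 11·1·10·3 = 330 ≡ 5, so v_3 = 5^{−1} = 8 (mod 13).
  i = 4 (α = 2): (2−1)(2−11)(2−12)(2−9) = 1·(−9)·(−10)·(−7) = −630 ≡ 7, so v_4 = 7^{−1} = 2 (mod 13).
  i = 5 (α = 9): (9−1)(9−11)(9−12)(9−2) = 8·(−2)·(−3)·7 = 336 ≡ 11, so v_5 = 11^{−1} = 6 (mod 13).
  v = [3, 7, 8, 2, 6].
Step 2: syndromes of r = [12, 8, 8, 1, 2] (all sums mod 13).
  S_0 = Σ v_i r_i = 3·12 + 7·8 + 8·8 + 2·1 + 6·2 = 170 ≡ 1.
  S_1 = Σ v_i α_i r_i = 3·1·12 + 7·11·8 + 8·12·8 + 2·2·1 + 6·9·2 = 1532 ≡ 11.
  α_i^2 mod 13 = [1, 4, 1, 4, 3].
  S_2 = Σ v_i α_i^2 r_i = 3·1·12 + 7·4·8 + 8·1·8 + 2·4·1 + 6·3·2 = 368 ≡ 4.
  S = (1, 11, 4) ≠ 0, so r is not a codeword (an error is present).
Step 3: locate the error. For a single error e at position i, S_ℓ = v_i·e·α_i^ℓ, so α_err = S_1/S_0.
  S_0^{−1} = 1^{−1} = 1 (mod 13), so α_err = 11·1 = 11 ≡ 11 = α_2. Error position i = 2.
  Consistency check: S_2/S_1 = 4·6 = 24 ≡ 11 = α_err ✓ (single-error assumption holds).
Step 4: error magnitude e = S_0/v_2 = S_0·∏_{j≠2}(α_2 − α_j) = 1·2 = 2 ≡ 2 (mod 13).
Step 5: correct position 2: c_2 = r_2 − e = 8 − 2 ≡ 6 (mod 13). Hence c = [12, 6, 8, 1, 2].
  Check: interpolating c through the α_i gives m(x) = 10 + 2·x (degree < 2) with m(α_i) = c_i for every i, so c is indeed a codeword.


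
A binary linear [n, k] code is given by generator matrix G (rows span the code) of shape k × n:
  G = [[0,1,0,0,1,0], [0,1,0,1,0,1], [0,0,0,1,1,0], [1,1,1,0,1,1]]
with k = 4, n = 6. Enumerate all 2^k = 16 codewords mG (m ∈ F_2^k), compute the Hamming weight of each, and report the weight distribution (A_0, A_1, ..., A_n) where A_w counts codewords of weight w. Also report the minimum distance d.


Weight distribution: A_0 = 1, A_1 = 1, A_2 = 4, A_3 = 4, A_4 = 3, A_5 = 3. Minimum distance d = 1.

Enumerate all 2^4 = 16 messages m ∈ F_2^4.
For each, compute codeword c = mG in F_2^6, then tally its weight.
  m = 0000 → c = 000000, weight = 0.
  m = 1000 → c = 010010, weight = 2.
  m = 0100 → c = 010101, weight = 3.
  m = 1100 → c = 000111, weight = 3.
  m = 0010 → c = 000110, weight = 2.
  m = 1010 → c = 010100, weight = 2.
  m = 0110 → c = 010011, weight = 3.
  m = 1110 → c = 000001, weight = 1.
  m = 0001 → c = 111011, weight = 5.
  m = 1001 → c = 101001, weight = 3.
  m = 0101 → c = 101110, weight = 4.
  m = 1101 → c = 111100, weight = 4.
  m = 0011 → c = 111101, weight = 5.
  m = 1011 → c = 101111, weight = 5.
  m = 0111 → c = 101000, weight = 2.
  m = 1111 → c = 111010, weight = 4.
Tally weights:
  weight 0: 1 codewords.
  weight 1: 1 codewords.
  weight 2: 4 codewords.
  weight 3: 4 codewords.
  weight 4: 3 codewords.
  weight 5: 3 codewords.
Minimum distance d = smallest w > 0 with A_w > 0 = 1.
Sanity: Σ A_w = 16 = 2^4 = 16 ✓.


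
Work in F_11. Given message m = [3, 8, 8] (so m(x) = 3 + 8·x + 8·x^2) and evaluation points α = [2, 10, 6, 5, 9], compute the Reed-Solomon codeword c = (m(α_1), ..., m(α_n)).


c = [7, 3, 9, 1, 8]

Message polynomial: m(x) = 3 + 8·x + 8·x^2 (mod 11).
For each evaluation point α_i, compute m(α_i) mod 11:
  α_1 = 2: Horner steps 8 → 2 → 7, so m(2) = 7.
  α_2 = 10: Horner steps 8 → 0 → 3, so m(10) = 3.
  α_3 = 6: Horner steps 8 → 1 → 9, so m(6) = 9.
  α_4 = 5: Horner steps 8 → 4 → 1, so m(5) = 1.
  α_5 = 9: Horner steps 8 → 3 → 8, so m(9) = 8.
Codeword c = [7, 3, 9, 1, 8] ∈ F_11^5.


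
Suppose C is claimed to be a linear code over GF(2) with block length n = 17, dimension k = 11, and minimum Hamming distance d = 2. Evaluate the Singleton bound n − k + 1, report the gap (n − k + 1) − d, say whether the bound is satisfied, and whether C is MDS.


Singleton RHS = n − k + 1 = 7, slack = 5, bound satisfied, not MDS.

Singleton bound: d ≤ n − k + 1.
Here n = 17, k = 11, so n − k + 1 = 7.
Given d = 2, check d ≤ 7: YES.
Slack = (n − k + 1) − d = 5.
The code is NOT MDS (slack = 5 > 0).
Description: the claimed parameters are [17, 11, 2]_2; such a code would be non-MDS.


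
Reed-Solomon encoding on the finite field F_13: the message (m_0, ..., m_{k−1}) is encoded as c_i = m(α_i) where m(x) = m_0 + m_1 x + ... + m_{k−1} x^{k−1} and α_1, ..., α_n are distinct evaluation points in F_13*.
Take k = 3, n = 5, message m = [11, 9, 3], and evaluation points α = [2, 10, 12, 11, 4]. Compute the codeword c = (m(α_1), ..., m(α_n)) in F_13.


c = [2, 11, 5, 5, 4]

Message polynomial: m(x) = 11 + 9·x + 3·x^2 (mod 13).
For each evaluation point α_i, compute m(α_i) mod 13:
  α_1 = 2: Horner steps 3 → 2 → 2, so m(2) = 2.
  α_2 = 10: Horner steps 3 → 0 → 11, so m(10) = 11.
  α_3 = 12: Horner steps 3 → 6 → 5, so m(12) = 5.
  α_4 = 11: Horner steps 3 → 3 → 5, so m(11) = 5.
  α_5 = 4: Horner steps 3 → 8 → 4, so m(4) = 4.
Codeword c = [2, 11, 5, 5, 4] ∈ F_13^5.


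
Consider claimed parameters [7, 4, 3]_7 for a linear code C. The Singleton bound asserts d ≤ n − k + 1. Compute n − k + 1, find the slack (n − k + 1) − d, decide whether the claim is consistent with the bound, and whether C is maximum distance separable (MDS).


Singleton RHS = n − k + 1 = 4, slack = 1, bound satisfied, not MDS.

Singleton bound: d ≤ n − k + 1.
Here n = 7, k = 4, so n − k + 1 = 4.
Given d = 3, check d ≤ 4: YES.
Slack = (n − k + 1) − d = 1.
The code is NOT MDS (slack = 1 > 0).
Description: the claimed parameters are [7, 4, 3]_7; such a code would be non-MDS.


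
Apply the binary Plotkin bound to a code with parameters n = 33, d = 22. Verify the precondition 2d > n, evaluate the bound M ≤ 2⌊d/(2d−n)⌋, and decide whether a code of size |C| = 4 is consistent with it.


Plotkin bound M ≤ 4; given |C| = 4 ≤ bound (satisfied).

Check applicability: 2d = 44, n = 33.
2d − n = 11 > 0, so Plotkin applies.
Compute d/(2d−n) = 22/11 ≈ 2.0000.
⌊d/(2d−n)⌋ = 2.
Plotkin bound: M ≤ 2·2 = 4.
Given |C| = 4, check: satisfied.
This |C| is at the Plotkin bound.


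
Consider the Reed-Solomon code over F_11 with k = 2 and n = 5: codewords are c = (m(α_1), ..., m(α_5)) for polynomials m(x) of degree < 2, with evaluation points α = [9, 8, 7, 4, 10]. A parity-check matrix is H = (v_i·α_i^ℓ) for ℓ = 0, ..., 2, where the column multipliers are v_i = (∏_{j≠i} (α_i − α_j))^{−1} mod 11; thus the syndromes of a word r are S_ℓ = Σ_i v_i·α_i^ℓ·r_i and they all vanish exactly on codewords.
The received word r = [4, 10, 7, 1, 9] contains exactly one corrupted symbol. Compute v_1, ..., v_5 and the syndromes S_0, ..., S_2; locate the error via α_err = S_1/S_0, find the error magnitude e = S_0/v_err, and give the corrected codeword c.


S = (6, 9, 8), error at position 3, error magnitude e = 2, c = [4, 10, 5, 1, 9].

Step 1: column multipliers v_i = (∏_{j≠i}(α_i − α_j))^{−1} mod 11.
  i = 1 (α = 9): (9−8)(9−7)(9−4)(9−10) = 1·2·5·(−1) = −10 ≡ 1, so v_1 = 1^{−1} = 1 (mod 11).
  i = 2 (α = 8): (8−9)(8−7)(8−4)(8−10) = (−1)·1·4·(−2) = 8 ≡ 8, so v_2 = 8^{−1} = 7 (mod 11).
  i = 3 (α = 7): (7−9)(7−8)(7−4)(7−10) = (−2)·(−1)·3·(−3) = −18 ≡ 4, so v_3 = 4^{−1} = 3 (mod 11).
  i = 4 (α = 4): (4−9)(4−8)(4−7)(4−10) = (−5)·(−4)·(−3)·(−6) = 360 ≡ 8, so v_4 = 8^{−1} = 7 (mod 11).
  i = 5 (α = 10): (10−9)(10−8)(10−7)(10−4) = 1·2·3·6 = 36 ≡ 3, so v_5 = 3^{−1} = 4 (mod 11).
  v = [1, 7, 3, 7, 4].
Step 2: syndromes of r = [4, 10, 7, 1, 9] (all sums mod 11).
  S_0 = Σ v_i r_i = 1·4 + 7·10 + 3·7 + 7·1 + 4·9 = 138 ≡ 6.
  S_1 = Σ v_i α_i r_i = 1·9·4 + 7·8·10 + 3·7·7 + 7·4·1 + 4·10·9 = 1131 ≡ 9.
  α_i^2 mod 11 = [4, 9, 5, 5, 1].
  S_2 = Σ v_i α_i^2 r_i = 1·4·4 + 7·9·10 + 3·5·7 + 7·5·1 + 4·1·9 = 822 ≡ 8.
  S = (6, 9, 8) ≠ 0, so r is not a codeword (an error is present).
Step 3: locate the error. For a single error e at position i, S_ℓ = v_i·e·α_i^ℓ, so α_err = S_1/S_0.
  S_0^{−1} = 6^{−1} = 2 (mod 11), so α_err = 9·2 = 18 ≡ 7 = α_3. Error position i = 3.
  Consistency check: S_2/S_1 = 8·5 = 40 ≡ 7 = α_err ✓ (single-error assumption holds).
Step 4: error magnitude e = S_0/v_3 = S_0·∏_{j≠3}(α_3 − α_j) = 6·4 = 24 ≡ 2 (mod 11).
Step 5: correct position 3: c_3 = r_3 − e = 7 − 2 ≡ 5 (mod 11). Hence c = [4, 10, 5, 1, 9].
  Check: interpolating c through the α_i gives m(x) = 3 + 5·x (degree < 2) with m(α_i) = c_i for every i, so c is indeed a codeword.


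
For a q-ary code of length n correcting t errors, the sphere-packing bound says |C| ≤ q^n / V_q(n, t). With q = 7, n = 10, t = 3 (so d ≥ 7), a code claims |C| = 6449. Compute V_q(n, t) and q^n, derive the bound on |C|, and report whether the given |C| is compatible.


V_q(n, t) = 27601, q^n = 282475249, Hamming bound = 10234, |C| = 6449 ≤ bound (satisfied).

Step 1: Compute V_q(n, t) = Σ_{j=0}^3 C(n, j) (q−1)^j.
  j = 0: C(10,0)·(6)^0 = 1·1 = 1.
  j = 1: C(10,1)·(6)^1 = 10·6 = 60.
  j = 2: C(10,2)·(6)^2 = 45·36 = 1620.
  j = 3: C(10,3)·(6)^3 = 120·216 = 25920.
  V_q(n, t) = 1 + 60 + 1620 + 25920 = 27601.
Step 2: q^n = 7^10 = 282475249.
Step 3: Hamming bound ⌊q^n / V_q(n,t)⌋ = ⌊282475249/27601⌋ = 10234.
Step 4: Compare |C| = 6449 to 10234: satisfied.
The claimed |C| lies below the Hamming bound.


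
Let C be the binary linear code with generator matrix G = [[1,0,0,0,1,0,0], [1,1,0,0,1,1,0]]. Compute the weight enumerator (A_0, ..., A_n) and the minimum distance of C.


Weight distribution: A_0 = 1, A_2 = 2, A_4 = 1. Minimum distance d = 2.

Enumerate all 2^2 = 4 messages m ∈ F_2^2.
For each, compute codeword c = mG in F_2^7, then tally its weight.
  m = 00 → c = 0000000, weight = 0.
  m = 10 → c = 1000100, weight = 2.
  m = 01 → c = 1100110, weight = 4.
  m = 11 → c = 0100010, weight = 2.
Tally weights:
  weight 0: 1 codewords.
  weight 2: 2 codewords.
  weight 4: 1 codewords.
Minimum distance d = smallest w > 0 with A_w > 0 = 2.
Sanity: Σ A_w = 4 = 2^2 = 4 ✓.


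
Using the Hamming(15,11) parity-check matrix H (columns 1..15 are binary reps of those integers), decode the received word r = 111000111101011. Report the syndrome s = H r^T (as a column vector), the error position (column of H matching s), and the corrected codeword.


s = (0, 0, 0, 1)^T, error position = 1, corrected codeword c = 011000111101011

Compute s = H r^T mod 2 one row at a time:
  s_1 = 1 + 1 + 1 + 0 + 1 + 0 + 1 + 1 = 6 ≡ 0 (mod 2).
  s_2 = 0 + 0 + 0 + 1 + 1 + 0 + 1 + 1 = 4 ≡ 0 (mod 2).
  s_3 = 1 + 1 + 0 + 1 + 1 + 0 + 1 + 1 = 6 ≡ 0 (mod 2).
  s_4 = 1 + 1 + 0 + 1 + 1 + 0 + 0 + 1 = 5 ≡ 1 (mod 2).
s = (0, 0, 0, 1)^T — this equals column 1 of H (binary 0001), so error is at position 1.
Correct: flip bit 1 of r = 111000111101011 to get c = 011000111101011.


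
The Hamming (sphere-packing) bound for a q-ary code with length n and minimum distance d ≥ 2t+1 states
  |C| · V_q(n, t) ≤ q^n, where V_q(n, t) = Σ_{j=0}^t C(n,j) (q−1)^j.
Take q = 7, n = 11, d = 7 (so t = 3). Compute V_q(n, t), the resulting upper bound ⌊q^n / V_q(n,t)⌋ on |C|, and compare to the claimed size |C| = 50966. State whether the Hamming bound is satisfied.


V_q(n, t) = 37687, q^n = 1977326743, Hamming bound = 52467, |C| = 50966 ≤ bound (satisfied).

Step 1: Compute V_q(n, t) = Σ_{j=0}^3 C(n, j) (q−1)^j.
  j = 0: C(11,0)·(6)^0 = 1·1 = 1.
  j = 1: C(11,1)·(6)^1 = 11·6 = 66.
  j = 2: C(11,2)·(6)^2 = 55·36 = 1980.
  j = 3: C(11,3)·(6)^3 = 165·216 = 35640.
  V_q(n, t) = 1 + 66 + 1980 + 35640 = 37687.
Step 2: q^n = 7^11 = 1977326743.
Step 3: Hamming bound ⌊q^n / V_q(n,t)⌋ = ⌊1977326743/37687⌋ = 52467.
Step 4: Compare |C| = 50966 to 52467: satisfied.
The claimed |C| lies below the Hamming bound.


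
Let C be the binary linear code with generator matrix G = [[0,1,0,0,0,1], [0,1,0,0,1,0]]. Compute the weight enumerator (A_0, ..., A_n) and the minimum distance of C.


Weight distribution: A_0 = 1, A_2 = 3. Minimum distance d = 2.

Enumerate all 2^2 = 4 messages m ∈ F_2^2.
For each, compute codeword c = mG in F_2^6, then tally its weight.
  m = 00 → c = 000000, weight = 0.
  m = 10 → c = 010001, weight = 2.
  m = 01 → c = 010010, weight = 2.
  m = 11 → c = 000011, weight = 2.
Tally weights:
  weight 0: 1 codewords.
  weight 2: 3 codewords.
Minimum distance d = smallest w > 0 with A_w > 0 = 2.
Sanity: Σ A_w = 4 = 2^2 = 4 ✓.


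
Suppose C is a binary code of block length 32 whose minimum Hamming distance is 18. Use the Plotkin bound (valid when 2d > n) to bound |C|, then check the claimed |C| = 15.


Plotkin bound M ≤ 8; given |C| = 15 > bound (violated).

Check applicability: 2d = 36, n = 32.
2d − n = 4 > 0, so Plotkin applies.
Compute d/(2d−n) = 18/4 ≈ 4.5000.
⌊d/(2d−n)⌋ = 4.
Plotkin bound: M ≤ 2·4 = 8.
Given |C| = 15, check: VIOLATED.
This |C| is above the Plotkin bound, so no binary code with n = 32, d = 18 and 15 codewords exists.


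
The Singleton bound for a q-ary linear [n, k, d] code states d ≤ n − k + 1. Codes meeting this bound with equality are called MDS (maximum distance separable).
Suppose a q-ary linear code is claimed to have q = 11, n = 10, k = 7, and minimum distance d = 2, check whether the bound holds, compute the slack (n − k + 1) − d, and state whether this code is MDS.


Singleton RHS = n − k + 1 = 4, slack = 2, bound satisfied, not MDS.

Singleton bound: d ≤ n − k + 1.
Here n = 10, k = 7, so n − k + 1 = 4.
Given d = 2, check d ≤ 4: YES.
Slack = (n − k + 1) − d = 2.
The code is NOT MDS (slack = 2 > 0).
Description: the claimed parameters are [10, 7, 2]_11; such a code would be non-MDS.


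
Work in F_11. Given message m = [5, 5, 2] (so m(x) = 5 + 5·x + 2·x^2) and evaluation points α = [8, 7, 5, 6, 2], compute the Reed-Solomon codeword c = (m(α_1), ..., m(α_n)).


c = [8, 6, 3, 8, 1]

Message polynomial: m(x) = 5 + 5·x + 2·x^2 (mod 11).
For each evaluation point α_i, compute m(α_i) mod 11:
  α_1 = 8: Horner steps 2 → 10 → 8, so m(8) = 8.
  α_2 = 7: Horner steps 2 → 8 → 6, so m(7) = 6.
  α_3 = 5: Horner steps 2 → 4 → 3, so m(5) = 3.
  α_4 = 6: Horner steps 2 → 6 → 8, so m(6) = 8.
  α_5 = 2: Horner steps 2 → 9 → 1, so m(2) = 1.
Codeword c = [8, 6, 3, 8, 1] ∈ F_11^5.


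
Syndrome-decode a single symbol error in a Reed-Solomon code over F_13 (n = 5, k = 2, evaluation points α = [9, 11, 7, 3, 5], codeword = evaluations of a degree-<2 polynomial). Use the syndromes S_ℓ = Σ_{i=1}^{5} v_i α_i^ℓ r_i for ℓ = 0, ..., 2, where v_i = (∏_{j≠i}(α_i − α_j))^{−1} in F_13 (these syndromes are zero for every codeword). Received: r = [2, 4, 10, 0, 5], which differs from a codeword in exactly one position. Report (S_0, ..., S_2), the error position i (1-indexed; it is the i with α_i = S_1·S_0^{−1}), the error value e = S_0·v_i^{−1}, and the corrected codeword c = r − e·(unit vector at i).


S = (7, 12, 2), error at position 2, error magnitude e = 10, c = [2, 7, 10, 0, 5].

Step 1: column multipliers v_i = (∏_{j≠i}(α_i − α_j))^{−1} mod 13.
  i = 1 (α = 9): (9−11)(9−7)(9−3)(9−5) = (−2)·2·6·4 = −96 ≡ 8, so v_1 = 8^{−1} = 5 (mod 13).
  i = 2 (α = 11): (11−9)(11−7)(11−3)(11−5) = 2·4·8·6 = 384 ≡ 7, so v_2 = 7^{−1} = 2 (mod 13).
  i = 3 (α = 7): (7−9)(7−11)(7−3)(7−5) = (−2)·(−4)·4·2 = 64 ≡ 12, so v_3 = 12^{−1} = 12 (mod 13).
  i = 4 (α = 3): (3−9)(3−11)(3−7)(3−5) = (−6)·(−8)·(−4)·(−2) = 384 ≡ 7, so v_4 = 7^{−1} = 2 (mod 13).
  i = 5 (α = 5): (5−9)(5−11)(5−7)(5−3) = (−4)·(−6)·(−2)·2 = −96 ≡ 8, so v_5 = 8^{−1} = 5 (mod 13).
  v = [5, 2, 12, 2, 5].
Step 2: syndromes of r = [2, 4, 10, 0, 5] (all sums mod 13).
  S_0 = Σ v_i r_i = 5·2 + 2·4 + 12·10 + 2·0 + 5·5 = 163 ≡ 7.
  S_1 = Σ v_i α_i r_i = 5·9·2 + 2·11·4 + 12·7·10 + 2·3·0 + 5·5·5 = 1143 ≡ 12.
  α_i^2 mod 13 = [3, 4, 10, 9, 12].
  S_2 = Σ v_i α_i^2 r_i = 5·3·2 + 2·4·4 + 12·10·10 + 2·9·0 + 5·12·5 = 1562 ≡ 2.
  S = (7, 12, 2) ≠ 0, so r is not a codeword (an error is present).
Step 3: locate the error. For a single error e at position i, S_ℓ = v_i·e·α_i^ℓ, so α_err = S_1/S_0.
  S_0^{−1} = 7^{−1} = 2 (mod 13), so α_err = 12·2 = 24 ≡ 11 = α_2. Error position i = 2.
  Consistency check: S_2/S_1 = 2·12 = 24 ≡ 11 = α_err ✓ (single-error assumption holds).
Step 4: error magnitude e = S_0/v_2 = S_0·∏_{j≠2}(α_2 − α_j) = 7·7 = 49 ≡ 10 (mod 13).
Step 5: correct position 2: c_2 = r_2 − e = 4 − 10 ≡ 7 (mod 13). Hence c = [2, 7, 10, 0, 5].
  Check: interpolating c through the α_i gives m(x) = 12 + 9·x (degree < 2) with m(α_i) = c_i for every i, so c is indeed a codeword.


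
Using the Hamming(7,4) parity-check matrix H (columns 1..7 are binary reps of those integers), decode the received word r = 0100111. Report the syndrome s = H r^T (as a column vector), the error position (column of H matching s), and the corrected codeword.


s = (1, 1, 0)^T, error position = 6, corrected codeword c = 0100101

Compute s = H r^T mod 2 one row at a time:
  s_1 = 0 + 1 + 1 + 1 = 3 ≡ 1 (mod 2).
  s_2 = 1 + 0 + 1 + 1 = 3 ≡ 1 (mod 2).
  s_3 = 0 + 0 + 1 + 1 = 2 ≡ 0 (mod 2).
s = (1, 1, 0)^T — this equals column 6 of H (binary 110), so error is at position 6.
Correct: flip bit 6 of r = 0100111 to get c = 0100101.


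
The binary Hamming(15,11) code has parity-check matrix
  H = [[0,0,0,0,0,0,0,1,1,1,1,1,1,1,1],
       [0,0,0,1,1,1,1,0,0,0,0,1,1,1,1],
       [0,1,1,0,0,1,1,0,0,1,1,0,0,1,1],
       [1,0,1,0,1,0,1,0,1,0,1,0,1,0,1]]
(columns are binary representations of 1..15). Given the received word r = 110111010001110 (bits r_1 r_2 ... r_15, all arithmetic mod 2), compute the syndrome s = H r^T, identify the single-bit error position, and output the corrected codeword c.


s = (0, 0, 1, 1)^T, error position = 3, corrected codeword c = 111111010001110

Compute s = H r^T mod 2 one row at a time:
  s_1 = 1 + 0 + 0 + 0 + 1 + 1 + 1 + 0 = 4 ≡ 0 (mod 2).
  s_2 = 1 + 1 + 1 + 0 + 1 + 1 + 1 + 0 = 6 ≡ 0 (mod 2).
  s_3 = 1 + 0 + 1 + 0 + 0 + 0 + 1 + 0 = 3 ≡ 1 (mod 2).
  s_4 = 1 + 0 + 1 + 0 + 0 + 0 + 1 + 0 = 3 ≡ 1 (mod 2).
s = (0, 0, 1, 1)^T — this equals column 3 of H (binary 0011), so error is at position 3.
Correct: flip bit 3 of r = 110111010001110 to get c = 111111010001110.


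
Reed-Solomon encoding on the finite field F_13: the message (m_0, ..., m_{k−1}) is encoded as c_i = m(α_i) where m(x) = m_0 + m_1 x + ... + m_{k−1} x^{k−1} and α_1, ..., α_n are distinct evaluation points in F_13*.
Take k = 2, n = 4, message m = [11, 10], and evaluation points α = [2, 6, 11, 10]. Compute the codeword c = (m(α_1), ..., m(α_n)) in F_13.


c = [5, 6, 4, 7]

Message polynomial: m(x) = 11 + 10·x (mod 13).
For each evaluation point α_i, compute m(α_i) mod 13:
  α_1 = 2: Horner steps 10 → 5, so m(2) = 5.
  α_2 = 6: Horner steps 10 → 6, so m(6) = 6.
  α_3 = 11: Horner steps 10 → 4, so m(11) = 4.
  α_4 = 10: Horner steps 10 → 7, so m(10) = 7.
Codeword c = [5, 6, 4, 7] ∈ F_13^4.


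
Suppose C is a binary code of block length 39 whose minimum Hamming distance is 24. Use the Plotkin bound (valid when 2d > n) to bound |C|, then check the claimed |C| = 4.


Plotkin bound M ≤ 4; given |C| = 4 ≤ bound (satisfied).

Check applicability: 2d = 48, n = 39.
2d − n = 9 > 0, so Plotkin applies.
Compute d/(2d−n) = 24/9 ≈ 2.6667.
⌊d/(2d−n)⌋ = 2.
Plotkin bound: M ≤ 2·2 = 4.
Given |C| = 4, check: satisfied.
This |C| is at the Plotkin bound.


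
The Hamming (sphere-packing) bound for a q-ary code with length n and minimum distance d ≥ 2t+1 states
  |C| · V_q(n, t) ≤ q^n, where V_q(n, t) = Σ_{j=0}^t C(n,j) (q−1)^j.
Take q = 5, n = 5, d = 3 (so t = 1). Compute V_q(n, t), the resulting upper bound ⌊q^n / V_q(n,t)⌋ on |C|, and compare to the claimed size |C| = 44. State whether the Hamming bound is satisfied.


V_q(n, t) = 21, q^n = 3125, Hamming bound = 148, |C| = 44 ≤ bound (satisfied).

Step 1: Compute V_q(n, t) = Σ_{j=0}^1 C(n, j) (q−1)^j.
  j = 0: C(5,0)·(4)^0 = 1·1 = 1.
  j = 1: C(5,1)·(4)^1 = 5·4 = 20.
  V_q(n, t) = 1 + 20 = 21.
Step 2: q^n = 5^5 = 3125.
Step 3: Hamming bound ⌊q^n / V_q(n,t)⌋ = ⌊3125/21⌋ = 148.
Step 4: Compare |C| = 44 to 148: satisfied.
The claimed |C| lies below the Hamming bound.


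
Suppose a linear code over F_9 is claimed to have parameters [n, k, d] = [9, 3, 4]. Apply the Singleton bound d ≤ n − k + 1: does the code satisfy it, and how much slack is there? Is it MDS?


Singleton RHS = n − k + 1 = 7, slack = 3, bound satisfied, not MDS.

Singleton bound: d ≤ n − k + 1.
Here n = 9, k = 3, so n − k + 1 = 7.
Given d = 4, check d ≤ 7: YES.
Slack = (n − k + 1) − d = 3.
The code is NOT MDS (slack = 3 > 0).
Description: the claimed parameters are [9, 3, 4]_9; such a code would be non-MDS.


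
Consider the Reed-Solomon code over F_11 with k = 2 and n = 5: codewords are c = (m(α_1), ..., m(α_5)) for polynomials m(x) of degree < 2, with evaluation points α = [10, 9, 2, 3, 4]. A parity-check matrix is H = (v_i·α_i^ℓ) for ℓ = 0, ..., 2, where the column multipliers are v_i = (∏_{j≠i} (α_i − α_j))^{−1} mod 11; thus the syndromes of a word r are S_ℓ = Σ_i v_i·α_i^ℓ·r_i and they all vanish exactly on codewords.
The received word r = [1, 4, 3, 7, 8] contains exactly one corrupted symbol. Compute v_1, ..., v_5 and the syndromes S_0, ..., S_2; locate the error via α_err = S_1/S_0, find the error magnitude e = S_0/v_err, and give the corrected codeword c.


S = (9, 5, 4), error at position 4, error magnitude e = 7, c = [1, 4, 3, 0, 8].

Step 1: column multipliers v_i = (∏_{j≠i}(α_i − α_j))^{−1} mod 11.
  i = 1 (α = 10): (10−9)(10−2)(10−3)(10−4) = 1·8·7·6 = 336 ≡ 6, so v_1 = 6^{−1} = 2 (mod 11).
  i = 2 (α = 9): (9−10)(9−2)(9−3)(9−4) = (−1)·7·6·5 = −210 ≡ 10, so v_2 = 10^{−1} = 10 (mod 11).
  i = 3 (α = 2): (2−10)(2−9)(2−3)(2−4) = (−8)·(−7)·(−1)·(−2) = 112 ≡ 2, so v_3 = 2^{−1} = 6 (mod 11).
  i = 4 (α = 3): (3−10)(3−9)(3−2)(3−4) = (−7)·(−6)·1·(−1) = −42 ≡ 2, so v_4 = 2^{−1} = 6 (mod 11).
  i = 5 (α = 4): (4−10)(4−9)(4−2)(4−3) = (−6)·(−5)·2·1 = 60 ≡ 5, so v_5 = 5^{−1} = 9 (mod 11).
  v = [2, 10, 6, 6, 9].
Step 2: syndromes of r = [1, 4, 3, 7, 8] (all sums mod 11).
  S_0 = Σ v_i r_i = 2·1 + 10·4 + 6·3 + 6·7 + 9·8 = 174 ≡ 9.
  S_1 = Σ v_i α_i r_i = 2·10·1 + 10·9·4 + 6·2·3 + 6·3·7 + 9·4·8 = 830 ≡ 5.
  α_i^2 mod 11 = [1, 4, 4, 9, 5].
  S_2 = Σ v_i α_i^2 r_i = 2·1·1 + 10·4·4 + 6·4·3 + 6·9·7 + 9·5·8 = 972 ≡ 4.
  S = (9, 5, 4) ≠ 0, so r is not a codeword (an error is present).
Step 3: locate the error. For a single error e at position i, S_ℓ = v_i·e·α_i^ℓ, so α_err = S_1/S_0.
  S_0^{−1} = 9^{−1} = 5 (mod 11), so α_err = 5·5 = 25 ≡ 3 = α_4. Error position i = 4.
  Consistency check: S_2/S_1 = 4·9 = 36 ≡ 3 = α_err ✓ (single-error assumption holds).
Step 4: error magnitude e = S_0/v_4 = S_0·∏_{j≠4}(α_4 − α_j) = 9·2 = 18 ≡ 7 (mod 11).
Step 5: correct position 4: c_4 = r_4 − e = 7 − 7 ≡ 0 (mod 11). Hence c = [1, 4, 3, 0, 8].
  Check: interpolating c through the α_i gives m(x) = 9 + 8·x (degree < 2) with m(α_i) = c_i for every i, so c is indeed a codeword.


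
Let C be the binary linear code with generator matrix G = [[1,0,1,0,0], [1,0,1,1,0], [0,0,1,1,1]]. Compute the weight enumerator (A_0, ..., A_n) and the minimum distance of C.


Weight distribution: A_0 = 1, A_1 = 1, A_2 = 3, A_3 = 3. Minimum distance d = 1.

Enumerate all 2^3 = 8 messages m ∈ F_2^3.
For each, compute codeword c = mG in F_2^5, then tally its weight.
  m = 000 → c = 00000, weight = 0.
  m = 100 → c = 10100, weight = 2.
  m = 010 → c = 10110, weight = 3.
  m = 110 → c = 00010, weight = 1.
  m = 001 → c = 00111, weight = 3.
  m = 101 → c = 10011, weight = 3.
  m = 011 → c = 10001, weight = 2.
  m = 111 → c = 00101, weight = 2.
Tally weights:
  weight 0: 1 codewords.
  weight 1: 1 codewords.
  weight 2: 3 codewords.
  weight 3: 3 codewords.
Minimum distance d = smallest w > 0 with A_w > 0 = 1.
Sanity: Σ A_w = 8 = 2^3 = 8 ✓.


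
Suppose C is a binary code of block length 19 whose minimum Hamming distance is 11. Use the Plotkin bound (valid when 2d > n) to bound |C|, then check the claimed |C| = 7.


Plotkin bound M ≤ 6; given |C| = 7 > bound (violated).

Check applicability: 2d = 22, n = 19.
2d − n = 3 > 0, so Plotkin applies.
Compute d/(2d−n) = 11/3 ≈ 3.6667.
⌊d/(2d−n)⌋ = 3.
Plotkin bound: M ≤ 2·3 = 6.
Given |C| = 7, check: VIOLATED.
This |C| is above the Plotkin bound, so no binary code with n = 19, d = 11 and 7 codewords exists.


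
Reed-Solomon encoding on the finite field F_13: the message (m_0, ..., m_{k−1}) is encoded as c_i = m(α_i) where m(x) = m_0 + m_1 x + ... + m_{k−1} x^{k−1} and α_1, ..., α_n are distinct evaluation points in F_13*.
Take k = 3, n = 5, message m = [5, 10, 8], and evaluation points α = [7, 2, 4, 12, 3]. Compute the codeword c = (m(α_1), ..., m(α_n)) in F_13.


c = [12, 5, 4, 3, 3]

Message polynomial: m(x) = 5 + 10·x + 8·x^2 (mod 13).
For each evaluation point α_i, compute m(α_i) mod 13:
  α_1 = 7: Horner steps 8 → 1 → 12, so m(7) = 12.
  α_2 = 2: Horner steps 8 → 0 → 5, so m(2) = 5.
  α_3 = 4: Horner steps 8 → 3 → 4, so m(4) = 4.
  α_4 = 12: Horner steps 8 → 2 → 3, so m(12) = 3.
  α_5 = 3: Horner steps 8 → 8 → 3, so m(3) = 3.
Codeword c = [12, 5, 4, 3, 3] ∈ F_13^5.


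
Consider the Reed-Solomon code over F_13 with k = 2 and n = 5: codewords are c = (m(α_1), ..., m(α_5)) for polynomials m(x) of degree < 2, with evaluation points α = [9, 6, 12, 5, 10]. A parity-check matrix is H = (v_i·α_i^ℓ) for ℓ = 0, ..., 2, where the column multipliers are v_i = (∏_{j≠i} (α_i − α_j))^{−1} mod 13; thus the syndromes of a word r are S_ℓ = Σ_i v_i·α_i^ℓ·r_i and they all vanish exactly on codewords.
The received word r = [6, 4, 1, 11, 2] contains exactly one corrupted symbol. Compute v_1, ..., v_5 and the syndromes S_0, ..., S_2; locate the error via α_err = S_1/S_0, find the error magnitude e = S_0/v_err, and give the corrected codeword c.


S = (1, 9, 3), error at position 1, error magnitude e = 10, c = [9, 4, 1, 11, 2].

Step 1: column multipliers v_i = (∏_{j≠i}(α_i − α_j))^{−1} mod 13.
  i = 1 (α = 9): (9−6)(9−12)(9−5)(9−10) = 3·(−3)·4·(−1) = 36 ≡ 10, so v_1 = 10^{−1} = 4 (mod 13).
  i = 2 (α = 6): (6−9)(6−12)(6−5)(6−10) = (−3)·(−6)·1·(−4) = −72 ≡ 6, so v_2 = 6^{−1} = 11 (mod 13).
  i = 3 (α = 12): (12−9)(12−6)(12−5)(12−10) = 3·6·7·2 = 252 ≡ 5, so v_3 = 5^{−1} = 8 (mod 13).
  i = 4 (α = 5): (5−9)(5−6)(5−12)(5−10) = (−4)·(−1)·(−7)·(−5) = 140 ≡ 10, so v_4 = 10^{−1} = 4 (mod 13).
  i = 5 (α = 10): (10−9)(10−6)(10−12)(10−5) = 1·4·(−2)·5 = −40 ≡ 12, so v_5 = 12^{−1} = 12 (mod 13).
  v = [4, 11, 8, 4, 12].
Step 2: syndromes of r = [6, 4, 1, 11, 2] (all sums mod 13).
  S_0 = Σ v_i r_i = 4·6 + 11·4 + 8·1 + 4·11 + 12·2 = 144 ≡ 1.
  S_1 = Σ v_i α_i r_i = 4·9·6 + 11·6·4 + 8·12·1 + 4·5·11 + 12·10·2 = 1036 ≡ 9.
  α_i^2 mod 13 = [3, 10, 1, 12, 9].
  S_2 = Σ v_i α_i^2 r_i = 4·3·6 + 11·10·4 + 8·1·1 + 4·12·11 + 12·9·2 = 1264 ≡ 3.
  S = (1, 9, 3) ≠ 0, so r is not a codeword (an error is present).
Step 3: locate the error. For a single error e at position i, S_ℓ = v_i·e·α_i^ℓ, so α_err = S_1/S_0.
  S_0^{−1} = 1^{−1} = 1 (mod 13), so α_err = 9·1 = 9 ≡ 9 = α_1. Error position i = 1.
  Consistency check: S_2/S_1 = 3·3 = 9 ≡ 9 = α_err ✓ (single-error assumption holds).
Step 4: error magnitude e = S_0/v_1 = S_0·∏_{j≠1}(α_1 − α_j) = 1·10 = 10 ≡ 10 (mod 13).
Step 5: correct position 1: c_1 = r_1 − e = 6 − 10 ≡ 9 (mod 13). Hence c = [9, 4, 1, 11, 2].
  Check: interpolating c through the α_i gives m(x) = 7 + 6·x (degree < 2) with m(α_i) = c_i for every i, so c is indeed a codeword.


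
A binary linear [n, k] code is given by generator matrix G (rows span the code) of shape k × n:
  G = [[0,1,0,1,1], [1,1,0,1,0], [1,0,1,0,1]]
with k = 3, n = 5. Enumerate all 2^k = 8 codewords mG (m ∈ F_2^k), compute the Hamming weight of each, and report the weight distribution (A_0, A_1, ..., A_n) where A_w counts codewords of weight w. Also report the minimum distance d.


Weight distribution: A_0 = 1, A_1 = 1, A_2 = 1, A_3 = 3, A_4 = 2. Minimum distance d = 1.

Enumerate all 2^3 = 8 messages m ∈ F_2^3.
For each, compute codeword c = mG in F_2^5, then tally its weight.
  m = 000 → c = 00000, weight = 0.
  m = 100 → c = 01011, weight = 3.
  m = 010 → c = 11010, weight = 3.
  m = 110 → c = 10001, weight = 2.
  m = 001 → c = 10101, weight = 3.
  m = 101 → c = 11110, weight = 4.
  m = 011 → c = 01111, weight = 4.
  m = 111 → c = 00100, weight = 1.
Tally weights:
  weight 0: 1 codewords.
  weight 1: 1 codewords.
  weight 2: 1 codewords.
  weight 3: 3 codewords.
  weight 4: 2 codewords.
Minimum distance d = smallest w > 0 with A_w > 0 = 1.
Sanity: Σ A_w = 8 = 2^3 = 8 ✓.


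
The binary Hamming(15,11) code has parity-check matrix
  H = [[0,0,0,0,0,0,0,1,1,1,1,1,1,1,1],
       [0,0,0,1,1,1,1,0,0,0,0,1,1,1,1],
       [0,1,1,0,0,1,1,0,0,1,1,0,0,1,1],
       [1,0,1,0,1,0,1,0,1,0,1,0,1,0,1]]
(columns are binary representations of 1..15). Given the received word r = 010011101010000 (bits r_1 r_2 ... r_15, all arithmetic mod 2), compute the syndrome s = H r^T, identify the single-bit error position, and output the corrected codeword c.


s = (0, 1, 0, 0)^T, error position = 4, corrected codeword c = 010111101010000

Compute s = H r^T mod 2 one row at a time:
  s_1 = 0 + 1 + 0 + 1 + 0 + 0 + 0 + 0 = 2 ≡ 0 (mod 2).
  s_2 = 0 + 1 + 1 + 1 + 0 + 0 + 0 + 0 = 3 ≡ 1 (mod 2).
  s_3 = 1 + 0 + 1 + 1 + 0 + 1 + 0 + 0 = 4 ≡ 0 (mod 2).
  s_4 = 0 + 0 + 1 + 1 + 1 + 1 + 0 + 0 = 4 ≡ 0 (mod 2).
s = (0, 1, 0, 0)^T — this equals column 4 of H (binary 0100), so error is at position 4.
Correct: flip bit 4 of r = 010011101010000 to get c = 010111101010000.


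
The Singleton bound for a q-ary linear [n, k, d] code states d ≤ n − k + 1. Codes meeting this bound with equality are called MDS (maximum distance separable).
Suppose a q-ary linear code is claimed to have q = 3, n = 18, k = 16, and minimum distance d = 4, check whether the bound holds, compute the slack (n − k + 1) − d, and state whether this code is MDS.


Singleton RHS = n − k + 1 = 3, slack = -1, bound violated (no such code; not MDS).

Singleton bound: d ≤ n − k + 1.
Here n = 18, k = 16, so n − k + 1 = 3.
Given d = 4, check d ≤ 3: NO.
Slack = (n − k + 1) − d = -1.
The slack is negative: d = 4 exceeds n − k + 1 = 3 by 1, so the Singleton bound is violated and no linear [18, 16, 4]_3 code can exist. In particular it is not MDS (MDS requires d = n − k + 1 exactly).
Description: the claimed parameters are [18, 16, 4]_3; such a code would be impossible (violates the Singleton bound).


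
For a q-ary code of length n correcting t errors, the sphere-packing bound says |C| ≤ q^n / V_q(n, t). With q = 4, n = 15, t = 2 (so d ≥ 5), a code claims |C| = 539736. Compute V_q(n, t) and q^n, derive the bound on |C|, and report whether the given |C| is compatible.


V_q(n, t) = 991, q^n = 1073741824, Hamming bound = 1083493, |C| = 539736 ≤ bound (satisfied).

Step 1: Compute V_q(n, t) = Σ_{j=0}^2 C(n, j) (q−1)^j.
  j = 0: C(15,0)·(3)^0 = 1·1 = 1.
  j = 1: C(15,1)·(3)^1 = 15·3 = 45.
  j = 2: C(15,2)·(3)^2 = 105·9 = 945.
  V_q(n, t) = 1 + 45 + 945 = 991.
Step 2: q^n = 4^15 = 1073741824.
Step 3: Hamming bound ⌊q^n / V_q(n,t)⌋ = ⌊1073741824/991⌋ = 1083493.
Step 4: Compare |C| = 539736 to 1083493: satisfied.
The claimed |C| lies below the Hamming bound.


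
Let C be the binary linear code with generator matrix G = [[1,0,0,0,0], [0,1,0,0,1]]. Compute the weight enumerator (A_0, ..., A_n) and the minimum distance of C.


Weight distribution: A_0 = 1, A_1 = 1, A_2 = 1, A_3 = 1. Minimum distance d = 1.

Enumerate all 2^2 = 4 messages m ∈ F_2^2.
For each, compute codeword c = mG in F_2^5, then tally its weight.
  m = 00 → c = 00000, weight = 0.
  m = 10 → c = 10000, weight = 1.
  m = 01 → c = 01001, weight = 2.
  m = 11 → c = 11001, weight = 3.
Tally weights:
  weight 0: 1 codewords.
  weight 1: 1 codewords.
  weight 2: 1 codewords.
  weight 3: 1 codewords.
Minimum distance d = smallest w > 0 with A_w > 0 = 1.
Sanity: Σ A_w = 4 = 2^2 = 4 ✓.


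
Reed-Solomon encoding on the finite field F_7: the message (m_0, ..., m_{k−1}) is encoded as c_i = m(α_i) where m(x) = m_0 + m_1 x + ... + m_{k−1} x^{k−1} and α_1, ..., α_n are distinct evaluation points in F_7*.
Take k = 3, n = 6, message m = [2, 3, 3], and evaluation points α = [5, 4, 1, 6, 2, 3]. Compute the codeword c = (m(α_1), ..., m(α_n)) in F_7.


c = [1, 6, 1, 2, 6, 3]

Message polynomial: m(x) = 2 + 3·x + 3·x^2 (mod 7).
For each evaluation point α_i, compute m(α_i) mod 7:
  α_1 = 5: Horner steps 3 → 4 → 1, so m(5) = 1.
  α_2 = 4: Horner steps 3 → 1 → 6, so m(4) = 6.
  α_3 = 1: Horner steps 3 → 6 → 1, so m(1) = 1.
  α_4 = 6: Horner steps 3 → 0 → 2, so m(6) = 2.
  α_5 = 2: Horner steps 3 → 2 → 6, so m(2) = 6.
  α_6 = 3: Horner steps 3 → 5 → 3, so m(3) = 3.
Codeword c = [1, 6, 1, 2, 6, 3] ∈ F_7^6.


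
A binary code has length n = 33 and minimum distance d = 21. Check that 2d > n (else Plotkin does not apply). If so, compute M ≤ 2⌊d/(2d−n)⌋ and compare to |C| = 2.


Plotkin bound M ≤ 4; given |C| = 2 ≤ bound (satisfied).

Check applicability: 2d = 42, n = 33.
2d − n = 9 > 0, so Plotkin applies.
Compute d/(2d−n) = 21/9 ≈ 2.3333.
⌊d/(2d−n)⌋ = 2.
Plotkin bound: M ≤ 2·2 = 4.
Given |C| = 2, check: satisfied.
This |C| is below the Plotkin bound.


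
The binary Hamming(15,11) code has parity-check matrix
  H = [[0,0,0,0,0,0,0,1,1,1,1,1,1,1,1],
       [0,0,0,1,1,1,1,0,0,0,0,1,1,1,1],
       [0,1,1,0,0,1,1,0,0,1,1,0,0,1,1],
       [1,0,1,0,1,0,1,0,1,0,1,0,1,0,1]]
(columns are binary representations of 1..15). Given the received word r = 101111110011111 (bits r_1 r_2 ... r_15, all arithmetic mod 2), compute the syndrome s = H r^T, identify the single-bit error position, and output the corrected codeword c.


s = (0, 0, 0, 1)^T, error position = 1, corrected codeword c = 001111110011111

Compute s = H r^T mod 2 one row at a time:
  s_1 = 1 + 0 + 0 + 1 + 1 + 1 + 1 + 1 = 6 ≡ 0 (mod 2).
  s_2 = 1 + 1 + 1 + 1 + 1 + 1 + 1 + 1 = 8 ≡ 0 (mod 2).
  s_3 = 0 + 1 + 1 + 1 + 0 + 1 + 1 + 1 = 6 ≡ 0 (mod 2).
  s_4 = 1 + 1 + 1 + 1 + 0 + 1 + 1 + 1 = 7 ≡ 1 (mod 2).
s = (0, 0, 0, 1)^T — this equals column 1 of H (binary 0001), so error is at position 1.
Correct: flip bit 1 of r = 101111110011111 to get c = 001111110011111.


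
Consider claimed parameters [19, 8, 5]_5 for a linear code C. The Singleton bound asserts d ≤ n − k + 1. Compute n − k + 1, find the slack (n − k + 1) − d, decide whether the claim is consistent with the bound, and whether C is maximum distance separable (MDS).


Singleton RHS = n − k + 1 = 12, slack = 7, bound satisfied, not MDS.

Singleton bound: d ≤ n − k + 1.
Here n = 19, k = 8, so n − k + 1 = 12.
Given d = 5, check d ≤ 12: YES.
Slack = (n − k + 1) − d = 7.
The code is NOT MDS (slack = 7 > 0).
Description: the claimed parameters are [19, 8, 5]_5; such a code would be non-MDS.


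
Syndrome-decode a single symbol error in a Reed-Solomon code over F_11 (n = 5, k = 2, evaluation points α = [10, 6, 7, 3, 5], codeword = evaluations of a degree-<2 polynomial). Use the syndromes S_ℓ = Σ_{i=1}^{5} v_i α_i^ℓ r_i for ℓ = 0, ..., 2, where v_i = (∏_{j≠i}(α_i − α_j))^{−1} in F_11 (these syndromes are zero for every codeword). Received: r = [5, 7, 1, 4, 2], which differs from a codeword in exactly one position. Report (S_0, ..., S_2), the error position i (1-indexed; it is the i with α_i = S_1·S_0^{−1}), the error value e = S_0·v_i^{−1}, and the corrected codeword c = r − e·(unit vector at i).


S = (4, 1, 3), error at position 4, error magnitude e = 1, c = [5, 7, 1, 3, 2].

Step 1: column multipliers v_i = (∏_{j≠i}(α_i − α_j))^{−1} mod 11.
  i = 1 (α = 10): (10−6)(10−7)(10−3)(10−5) = 4·3·7·5 = 420 ≡ 2, so v_1 = 2^{−1} = 6 (mod 11).
  i = 2 (α = 6): (6−10)(6−7)(6−3)(6−5) = (−4)·(−1)·3·1 = 12 ≡ 1, so v_2 = 1^{−1} = 1 (mod 11).
  i = 3 (α = 7): (7−10)(7−6)(7−3)(7−5) = (−3)·1·4·2 = −24 ≡ 9, so v_3 = 9^{−1} = 5 (mod 11).
  i = 4 (α = 3): (3−10)(3−6)(3−7)(3−5) = (−7)·(−3)·(−4)·(−2) = 168 ≡ 3, so v_4 = 3^{−1} = 4 (mod 11).
  i = 5 (α = 5): (5−10)(5−6)(5−7)(5−3) = (−5)·(−1)·(−2)·2 = −20 ≡ 2, so v_5 = 2^{−1} = 6 (mod 11).
  v = [6, 1, 5, 4, 6].
Step 2: syndromes of r = [5, 7, 1, 4, 2] (all sums mod 11).
  S_0 = Σ v_i r_i = 6·5 + 1·7 + 5·1 + 4·4 + 6·2 = 70 ≡ 4.
  S_1 = Σ v_i α_i r_i = 6·10·5 + 1·6·7 + 5·7·1 + 4·3·4 + 6·5·2 = 485 ≡ 1.
  α_i^2 mod 11 = [1, 3, 5, 9, 3].
  S_2 = Σ v_i α_i^2 r_i = 6·1·5 + 1·3·7 + 5·5·1 + 4·9·4 + 6·3·2 = 256 ≡ 3.
  S = (4, 1, 3) ≠ 0, so r is not a codeword (an error is present).
Step 3: locate the error. For a single error e at position i, S_ℓ = v_i·e·α_i^ℓ, so α_err = S_1/S_0.
  S_0^{−1} = 4^{−1} = 3 (mod 11), so α_err = 1·3 = 3 ≡ 3 = α_4. Error position i = 4.
  Consistency check: S_2/S_1 = 3·1 = 3 ≡ 3 = α_err ✓ (single-error assumption holds).
Step 4: error magnitude e = S_0/v_4 = S_0·∏_{j≠4}(α_4 − α_j) = 4·3 = 12 ≡ 1 (mod 11).
Step 5: correct position 4: c_4 = r_4 − e = 4 − 1 ≡ 3 (mod 11). Hence c = [5, 7, 1, 3, 2].
  Check: interpolating c through the α_i gives m(x) = 10 + 5·x (degree < 2) with m(α_i) = c_i for every i, so c is indeed a codeword.
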